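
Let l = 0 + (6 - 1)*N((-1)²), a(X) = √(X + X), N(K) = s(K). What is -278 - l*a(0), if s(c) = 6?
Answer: -278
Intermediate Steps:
N(K) = 6
a(X) = √2*√X (a(X) = √(2*X) = √2*√X)
l = 30 (l = 0 + (6 - 1)*6 = 0 + 5*6 = 0 + 30 = 30)
-278 - l*a(0) = -278 - 30*√2*√0 = -278 - 30*√2*0 = -278 - 30*0 = -278 - 1*0 = -278 + 0 = -278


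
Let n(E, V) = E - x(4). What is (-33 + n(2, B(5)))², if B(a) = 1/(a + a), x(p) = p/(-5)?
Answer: 22801/25 ≈ 912.04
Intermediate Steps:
x(p) = -p/5 (x(p) = p*(-⅕) = -p/5)
B(a) = 1/(2*a)
n(E, V) = ⅘ + E (n(E, V) = E - (-1)*4/5 = E - 1*(-⅘) = E + ⅘ = ⅘ + E)
(-33 + n(2, B(5)))² = (-33 + (⅘ + 2))² = (-33 + 14/5)² = (-151/5)² = 22801/25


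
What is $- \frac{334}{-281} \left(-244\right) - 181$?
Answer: $- \frac{132357}{281} \approx -471.02$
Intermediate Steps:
$- \frac{334}{-281} \left(-244\right) - 181 = \left(-334\right) \left(- \frac{1}{281}\right) \left(-244\right) - 181 = \frac{334}{281} \left(-244\right) - 181 = - \frac{81496}{281} - 181 = - \frac{132357}{281}$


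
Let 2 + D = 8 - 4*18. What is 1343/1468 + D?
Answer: -95545/1468 ≈ -65.085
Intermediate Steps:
D = -66 (D = -2 + (8 - 4*18) = -2 + (8 - 72) = -2 - 64 = -66)
1343/1468 + D = 1343/1468 - 66 = -95545/1468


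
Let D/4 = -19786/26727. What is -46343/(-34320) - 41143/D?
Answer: 32992074923/2374320 ≈ 13895.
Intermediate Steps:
D = -79144/26727 (D = 4*(-19786/26727) = -79144/26727 ≈ -2.9612)
-46343/(-34320) - 41143/D = -46343/(-34320) - 41143/(-79144/26727) = -46343*(-1/34320) - 41143*(-26727/79144) = 4213/3120 + 1099628961/79144 = 32992074923/2374320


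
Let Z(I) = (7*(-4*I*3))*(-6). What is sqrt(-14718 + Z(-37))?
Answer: I*sqrt(33366) ≈ 182.66*I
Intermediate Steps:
Z(I) = 504*I (Z(I) = (7*(-12*I))*(-6) = -84*I*(-6) = 504*I)
sqrt(-14718 + Z(-37)) = sqrt(-14718 + 504*(-37)) = sqrt(-14718 - 18648) = sqrt(-33366) = I*sqrt(33366)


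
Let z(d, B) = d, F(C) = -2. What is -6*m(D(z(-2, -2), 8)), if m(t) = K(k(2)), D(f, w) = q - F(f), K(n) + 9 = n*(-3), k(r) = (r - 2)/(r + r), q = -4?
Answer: 54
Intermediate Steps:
k(r) = (-2 + r)/(2*r) (k(r) = (-2 + r)/((2*r)) = (-2 + r)*(1/(2*r)) = (-2 + r)/(2*r))
K(n) = -9 - 3*n (K(n) = -9 + n*(-3) = -9 - 3*n)
D(f, w) = -2 (D(f, w) = -4 - 1*(-2) = -4 + 2 = -2)
m(t) = -9 (m(t) = -9 - 3*(-2 + 2)/(2*2) = -9 - 3*0/(2*2) = -9 - 3*0 = -9 + 0 = -9)
-6*m(D(z(-2, -2), 8)) = -6*(-9) = 54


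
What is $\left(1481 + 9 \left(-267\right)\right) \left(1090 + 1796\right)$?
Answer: $-2660892$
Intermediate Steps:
$\left(1481 + 9 \left(-267\right)\right) \left(1090 + 1796\right) = \left(1481 - 2403\right) 2886 = \left(-922\right) 2886 = -2660892$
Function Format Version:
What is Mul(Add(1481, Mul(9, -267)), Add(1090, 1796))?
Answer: -2660892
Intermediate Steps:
Mul(Add(1481, Mul(9, -267)), Add(1090, 1796)) = Mul(Add(1481, -2403), 2886) = Mul(-922, 2886) = -2660892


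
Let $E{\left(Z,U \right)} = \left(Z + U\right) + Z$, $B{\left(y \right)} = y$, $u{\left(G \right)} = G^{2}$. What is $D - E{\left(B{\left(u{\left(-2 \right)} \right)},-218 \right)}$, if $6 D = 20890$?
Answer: $\frac{11075}{3} \approx 3691.7$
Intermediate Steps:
$D = \frac{10445}{3}$ ($D = \frac{1}{6} \cdot 20890 = \frac{10445}{3} \approx 3481.7$)
$E{\left(Z,U \right)} = U + 2 Z$ ($E{\left(Z,U \right)} = \left(U + Z\right) + Z = U + 2 Z$)
$D - E{\left(B{\left(u{\left(-2 \right)} \right)},-218 \right)} = \frac{10445}{3} - \left(-218 + 2 \left(-2\right)^{2}\right) = \frac{10445}{3} - \left(-218 + 2 \cdot 4\right) = \frac{10445}{3} - \left(-218 + 8\right) = \frac{10445}{3} - -210 = \frac{10445}{3} + 210 = \frac{11075}{3}$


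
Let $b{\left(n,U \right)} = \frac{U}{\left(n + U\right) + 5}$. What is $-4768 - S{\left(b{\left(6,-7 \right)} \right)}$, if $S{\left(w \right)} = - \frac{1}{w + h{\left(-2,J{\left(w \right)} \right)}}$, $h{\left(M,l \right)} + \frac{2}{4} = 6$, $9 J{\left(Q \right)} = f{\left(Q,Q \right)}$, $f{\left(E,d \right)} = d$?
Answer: $- \frac{71516}{15} \approx -4767.7$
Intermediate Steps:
$J{\left(Q \right)} = \frac{Q}{9}$
$h{\left(M,l \right)} = \frac{11}{2}$ ($h{\left(M,l \right)} = - \frac{1}{2} + 6 = \frac{11}{2}$)
$b{\left(n,U \right)} = \frac{U}{5 + U + n}$ ($b{\left(n,U \right)} = \frac{U}{\left(U + n\right) + 5} = \frac{U}{5 + U + n}$)
$S{\left(w \right)} = - \frac{1}{\frac{11}{2} + w}$ ($S{\left(w \right)} = - \frac{1}{w + \frac{11}{2}} = - \frac{1}{\frac{11}{2} + w}$)
$-4768 - S{\left(b{\left(6,-7 \right)} \right)} = -4768 - - \frac{2}{11 + 2 \left(- \frac{7}{5 - 7 + 6}\right)} = -4768 - - \frac{2}{11 + 2 \left(- \frac{7}{4}\right)} = -4768 - - \frac{2}{11 - \frac{7}{2}} = -4768 - - \frac{2}{\frac{15}{2}} = -4768 - \left(-2\right) \frac{2}{15} = -4768 - - \frac{4}{15} = -4768 + \frac{4}{15} = - \frac{71516}{15}$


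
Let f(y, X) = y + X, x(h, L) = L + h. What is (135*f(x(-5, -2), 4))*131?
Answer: -53055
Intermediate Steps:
f(y, X) = X + y
(135*f(x(-5, -2), 4))*131 = (135*(4 + (-2 - 5)))*131 = (135*(4 - 7))*131 = (135*(-3))*131 = -405*131 = -53055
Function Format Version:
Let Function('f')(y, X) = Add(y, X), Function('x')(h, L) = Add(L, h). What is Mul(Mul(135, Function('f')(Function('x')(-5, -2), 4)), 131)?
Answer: -53055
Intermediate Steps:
Function('f')(y, X) = Add(X, y)
Mul(Mul(135, Function('f')(Function('x')(-5, -2), 4)), 131) = Mul(Mul(135, Add(4, Add(-2, -5))), 131) = Mul(Mul(135, Add(4, -7)), 131) = Mul(Mul(135, -3), 131) = Mul(-405, 131) = -53055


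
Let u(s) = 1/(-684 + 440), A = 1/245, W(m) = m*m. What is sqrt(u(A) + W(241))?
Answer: sqrt(864477543)/122 ≈ 241.00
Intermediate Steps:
W(m) = m**2
A = 1/245 ≈ 0.0040816
u(s) = -1/244 (u(s) = 1/(-244) = -1/244)
sqrt(u(A) + W(241)) = sqrt(-1/244 + 241**2) = sqrt(-1/244 + 58081) = sqrt(14171763/244) = sqrt(864477543)/122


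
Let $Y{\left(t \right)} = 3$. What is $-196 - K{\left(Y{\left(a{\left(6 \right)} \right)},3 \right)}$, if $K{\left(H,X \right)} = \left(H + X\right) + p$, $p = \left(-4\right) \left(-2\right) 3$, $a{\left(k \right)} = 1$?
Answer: $-226$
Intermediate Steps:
$p = 24$ ($p = 8 \cdot 3 = 24$)
$K{\left(H,X \right)} = 24 + H + X$ ($K{\left(H,X \right)} = \left(H + X\right) + 24 = 24 + H + X$)
$-196 - K{\left(Y{\left(a{\left(6 \right)} \right)},3 \right)} = -196 - \left(24 + 3 + 3\right) = -196 - 30 = -226$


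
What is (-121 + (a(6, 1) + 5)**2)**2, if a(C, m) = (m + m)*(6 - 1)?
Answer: 10816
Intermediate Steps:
a(C, m) = 10*m (a(C, m) = (2*m)*5 = 10*m)
(-121 + (a(6, 1) + 5)**2)**2 = (-121 + (10*1 + 5)**2)**2 = (-121 + (10 + 5)**2)**2 = (-121 + 15**2)**2 = (-121 + 225)**2 = 104**2 = 10816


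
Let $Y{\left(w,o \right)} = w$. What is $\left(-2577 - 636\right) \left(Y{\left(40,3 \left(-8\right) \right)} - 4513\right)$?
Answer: $14371749$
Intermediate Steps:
$\left(-2577 - 636\right) \left(Y{\left(40,3 \left(-8\right) \right)} - 4513\right) = \left(-2577 - 636\right) \left(40 - 4513\right) = \left(-3213\right) \left(-4473\right) = 14371749$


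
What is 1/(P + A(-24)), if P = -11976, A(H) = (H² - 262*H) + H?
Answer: -1/5136 ≈ -0.00019470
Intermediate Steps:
A(H) = H² - 261*H
1/(P + A(-24)) = 1/(-11976 - 24*(-261 - 24)) = 1/(-11976 - 24*(-285)) = 1/(-11976 + 6840) = 1/(-5136) = -1/5136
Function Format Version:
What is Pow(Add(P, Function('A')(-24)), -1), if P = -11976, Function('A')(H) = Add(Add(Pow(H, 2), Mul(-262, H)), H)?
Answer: Rational(-1, 5136) ≈ -0.00019470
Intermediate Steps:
Function('A')(H) = Add(Pow(H, 2), Mul(-261, H))
Pow(Add(P, Function('A')(-24)), -1) = Pow(Add(-11976, Mul(-24, Add(-261, -24))), -1) = Pow(Add(-11976, Mul(-24, -285)), -1) = Pow(Add(-11976, 6840), -1) = Pow(-5136, -1) = Rational(-1, 5136)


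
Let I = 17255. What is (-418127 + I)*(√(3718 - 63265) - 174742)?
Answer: 70049175024 - 400872*I*√59547 ≈ 7.0049e+10 - 9.7822e+7*I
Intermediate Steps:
(-418127 + I)*(√(3718 - 63265) - 174742) = (-418127 + 17255)*(√(3718 - 63265) - 174742) = -400872*(√(-59547) - 174742) = -400872*(I*√59547 - 174742) = -400872*(-174742 + I*√59547) = 70049175024 - 400872*I*√59547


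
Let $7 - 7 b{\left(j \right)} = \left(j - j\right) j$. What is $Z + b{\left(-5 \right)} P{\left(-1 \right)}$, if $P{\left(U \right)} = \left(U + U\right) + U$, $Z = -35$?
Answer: $-38$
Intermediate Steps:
$b{\left(j \right)} = 1$ ($b{\left(j \right)} = 1 - \frac{\left(j - j\right) j}{7} = 1 - \frac{0 j}{7} = 1 - 0 = 1 + 0 = 1$)
$P{\left(U \right)} = 3 U$ ($P{\left(U \right)} = 2 U + U = 3 U$)
$Z + b{\left(-5 \right)} P{\left(-1 \right)} = -35 + 1 \cdot 3 \left(-1\right) = -35 + 1 \left(-3\right) = -35 - 3 = -38$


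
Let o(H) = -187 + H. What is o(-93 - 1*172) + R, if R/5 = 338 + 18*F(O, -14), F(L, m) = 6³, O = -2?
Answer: 20678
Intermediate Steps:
F(L, m) = 216
R = 21130 (R = 5*(338 + 18*216) = 5*(338 + 3888) = 5*4226 = 21130)
o(-93 - 1*172) + R = (-187 + (-93 - 1*172)) + 21130 = (-187 + (-93 - 172)) + 21130 = (-187 - 265) + 21130 = -452 + 21130 = 20678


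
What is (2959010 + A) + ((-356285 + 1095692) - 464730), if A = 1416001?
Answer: 4649688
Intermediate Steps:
(2959010 + A) + ((-356285 + 1095692) - 464730) = (2959010 + 1416001) + ((-356285 + 1095692) - 464730) = 4375011 + (739407 - 464730) = 4375011 + 274677 = 4649688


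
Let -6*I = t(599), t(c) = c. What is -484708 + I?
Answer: -2908847/6 ≈ -4.8481e+5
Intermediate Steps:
I = -599/6 (I = -1/6*599 = -599/6 ≈ -99.833)
-484708 + I = -484708 - 599/6 = -2908847/6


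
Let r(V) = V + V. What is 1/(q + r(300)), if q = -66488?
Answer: -1/65888 ≈ -1.5177e-5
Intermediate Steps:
r(V) = 2*V
1/(q + r(300)) = 1/(-66488 + 2*300) = 1/(-66488 + 600) = 1/(-65888) = -1/65888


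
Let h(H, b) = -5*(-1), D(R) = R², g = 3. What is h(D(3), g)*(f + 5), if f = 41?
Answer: 230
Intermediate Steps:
h(H, b) = 5
h(D(3), g)*(f + 5) = 5*(41 + 5) = 5*46 = 230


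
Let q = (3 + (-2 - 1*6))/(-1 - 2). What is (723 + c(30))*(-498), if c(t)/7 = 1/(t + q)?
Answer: -34215588/95 ≈ -3.6016e+5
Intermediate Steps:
q = 5/3 (q = (3 + (-2 - 6))/(-3) = -(3 - 8)/3 = -⅓*(-5) = 5/3 ≈ 1.6667)
c(t) = 7/(5/3 + t) (c(t) = 7/(t + 5/3) = 7/(5/3 + t))
(723 + c(30))*(-498) = (723 + 21/(5 + 3*30))*(-498) = (723 + 21/(5 + 90))*(-498) = (723 + 21/95)*(-498) = (68706/95)*(-498) = -34215588/95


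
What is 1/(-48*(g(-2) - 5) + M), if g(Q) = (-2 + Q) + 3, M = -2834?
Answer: -1/2546 ≈ -0.00039277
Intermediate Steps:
g(Q) = 1 + Q
1/(-48*(g(-2) - 5) + M) = 1/(-48*((1 - 2) - 5) - 2834) = 1/(-48*(-1 - 5) - 2834) = 1/(-48*(-6) - 2834) = 1/(288 - 2834) = 1/(-2546) = -1/2546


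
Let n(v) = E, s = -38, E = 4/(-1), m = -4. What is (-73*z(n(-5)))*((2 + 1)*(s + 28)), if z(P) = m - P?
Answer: 0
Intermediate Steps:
E = -4 (E = 4*(-1) = -4)
n(v) = -4
z(P) = -4 - P
(-73*z(n(-5)))*((2 + 1)*(s + 28)) = (-73*(-4 - 1*(-4)))*((2 + 1)*(-38 + 28)) = (-73*(-4 + 4))*(3*(-10)) = -73*0*(-30) = 0*(-30) = 0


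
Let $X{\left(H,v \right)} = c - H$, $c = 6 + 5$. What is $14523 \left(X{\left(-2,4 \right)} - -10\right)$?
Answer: $334029$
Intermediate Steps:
$c = 11$
$X{\left(H,v \right)} = 11 - H$
$14523 \left(X{\left(-2,4 \right)} - -10\right) = 14523 \left(\left(11 - -2\right) - -10\right) = 14523 \left(\left(11 + 2\right) + 10\right) = 14523 \left(13 + 10\right) = 14523 \cdot 23 = 334029$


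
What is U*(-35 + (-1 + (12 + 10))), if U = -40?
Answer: 560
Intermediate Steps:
U*(-35 + (-1 + (12 + 10))) = -40*(-35 + (-1 + (12 + 10))) = -40*(-35 + (-1 + 22)) = -40*(-35 + 21) = -40*(-14) = 560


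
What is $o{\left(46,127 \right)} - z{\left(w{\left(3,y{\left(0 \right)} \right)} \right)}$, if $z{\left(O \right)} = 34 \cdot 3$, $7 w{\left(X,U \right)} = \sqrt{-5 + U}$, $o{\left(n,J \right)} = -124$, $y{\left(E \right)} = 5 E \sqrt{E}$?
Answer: $-226$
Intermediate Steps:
$y{\left(E \right)} = 5 E^{\frac{3}{2}}$
$w{\left(X,U \right)} = \frac{\sqrt{-5 + U}}{7}$
$z{\left(O \right)} = 102$
$o{\left(46,127 \right)} - z{\left(w{\left(3,y{\left(0 \right)} \right)} \right)} = -124 - 102 = -226$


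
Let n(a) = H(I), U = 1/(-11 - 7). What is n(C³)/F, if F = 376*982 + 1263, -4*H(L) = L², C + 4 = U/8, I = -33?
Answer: -1089/1481980 ≈ -0.00073483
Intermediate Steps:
U = -1/18 (U = 1/(-18) = -1/18 ≈ -0.055556)
C = -577/144 (C = -4 - 1/18/8 = -4 - 1/18*⅛ = -4 - 1/144 = -577/144 ≈ -4.0069)
H(L) = -L²/4
F = 370495 (F = 369232 + 1263 = 370495)
n(a) = -1089/4 (n(a) = -¼*(-33)² = -¼*1089 = -1089/4)
n(C³)/F = -1089/4/370495 = -1089/4*1/370495 = -1089/1481980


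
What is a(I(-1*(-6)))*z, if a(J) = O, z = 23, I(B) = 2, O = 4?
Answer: 92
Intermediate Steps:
a(J) = 4
a(I(-1*(-6)))*z = 4*23 = 92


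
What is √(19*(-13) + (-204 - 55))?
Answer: I*√506 ≈ 22.494*I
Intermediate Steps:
√(19*(-13) + (-204 - 55)) = √(-247 - 259) = √(-506) = I*√506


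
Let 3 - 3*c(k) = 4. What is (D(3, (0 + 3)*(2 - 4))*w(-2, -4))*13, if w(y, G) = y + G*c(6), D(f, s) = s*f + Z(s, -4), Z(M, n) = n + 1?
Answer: 182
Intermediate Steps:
Z(M, n) = 1 + n
c(k) = -1/3 (c(k) = 1 - 1/3*4 = 1 - 4/3 = -1/3)
D(f, s) = -3 + f*s (D(f, s) = s*f + (1 - 4) = f*s - 3 = -3 + f*s)
w(y, G) = y - G/3 (w(y, G) = y + G*(-1/3) = y - G/3)
(D(3, (0 + 3)*(2 - 4))*w(-2, -4))*13 = ((-3 + 3*((0 + 3)*(2 - 4)))*(-2 - 1/3*(-4)))*13 = ((-3 + 3*(3*(-2)))*(-2 + 4/3))*13 = ((-3 + 3*(-6))*(-2/3))*13 = ((-3 - 18)*(-2/3))*13 = -21*(-2/3)*13 = 14*13 = 182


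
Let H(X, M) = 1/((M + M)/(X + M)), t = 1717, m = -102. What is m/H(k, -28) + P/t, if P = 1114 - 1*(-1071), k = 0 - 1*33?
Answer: -9674219/104737 ≈ -92.367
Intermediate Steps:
k = -33 (k = 0 - 33 = -33)
P = 2185 (P = 1114 + 1071 = 2185)
H(X, M) = (M + X)/(2*M) (H(X, M) = 1/((2*M)/(M + X)) = 1/(2*M/(M + X)) = (M + X)/(2*M))
m/H(k, -28) + P/t = -102*(-56/(-28 - 33)) + 2185/1717 = -102/((1/2)*(-1/28)*(-61)) + 2185*(1/1717) = -102/61/56 + 2185/1717 = -102*56/61 + 2185/1717 = -5712/61 + 2185/1717 = -9674219/104737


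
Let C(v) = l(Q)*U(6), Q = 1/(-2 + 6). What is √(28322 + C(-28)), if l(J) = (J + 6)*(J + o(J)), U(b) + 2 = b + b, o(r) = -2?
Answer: √451402/4 ≈ 167.97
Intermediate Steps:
Q = ¼ (Q = 1/4 = ¼ ≈ 0.25000)
U(b) = -2 + 2*b (U(b) = -2 + (b + b) = -2 + 2*b)
l(J) = (-2 + J)*(6 + J) (l(J) = (J + 6)*(J - 2) = (6 + J)*(-2 + J) = (-2 + J)*(6 + J))
C(v) = -875/8 (C(v) = (-12 + (¼)² + 4*(¼))*(-2 + 2*6) = (-12 + 1/16 + 1)*(-2 + 12) = -175/16*10 = -875/8)
√(28322 + C(-28)) = √(28322 - 875/8) = √(225701/8) = √451402/4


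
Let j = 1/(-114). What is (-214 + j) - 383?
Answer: -68059/114 ≈ -597.01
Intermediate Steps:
j = -1/114 ≈ -0.0087719
(-214 + j) - 383 = (-214 - 1/114) - 383 = -24397/114 - 383 = -68059/114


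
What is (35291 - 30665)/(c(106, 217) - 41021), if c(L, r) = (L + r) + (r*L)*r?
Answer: 2313/2475368 ≈ 0.00093441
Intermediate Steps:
c(L, r) = L + r + L*r² (c(L, r) = (L + r) + (L*r)*r = (L + r) + L*r² = L + r + L*r²)
(35291 - 30665)/(c(106, 217) - 41021) = (35291 - 30665)/((106 + 217 + 106*217²) - 41021) = 4626/((106 + 217 + 106*47089) - 41021) = 4626/((106 + 217 + 4991434) - 41021) = 4626/(4991757 - 41021) = 4626/4950736 = 4626*(1/4950736) = 2313/2475368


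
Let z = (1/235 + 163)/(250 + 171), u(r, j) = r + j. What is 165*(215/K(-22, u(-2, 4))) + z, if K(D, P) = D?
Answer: -318988763/197870 ≈ -1612.1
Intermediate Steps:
u(r, j) = j + r
z = 38306/98935 (z = (1/235 + 163)/421 = (38306/235)*(1/421) = 38306/98935 ≈ 0.38718)
165*(215/K(-22, u(-2, 4))) + z = 165*(215/(-22)) + 38306/98935 = 165*(215*(-1/22)) + 38306/98935 = 165*(-215/22) + 38306/98935 = -3225/2 + 38306/98935 = -318988763/197870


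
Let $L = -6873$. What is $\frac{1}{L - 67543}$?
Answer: $- \frac{1}{74416} \approx -1.3438 \cdot 10^{-5}$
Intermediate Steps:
$\frac{1}{L - 67543} = \frac{1}{-6873 - 67543} = \frac{1}{-74416} = - \frac{1}{74416}$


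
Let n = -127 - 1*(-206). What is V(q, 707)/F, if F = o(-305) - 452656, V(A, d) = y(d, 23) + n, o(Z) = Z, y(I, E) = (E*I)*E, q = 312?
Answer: -124694/150987 ≈ -0.82586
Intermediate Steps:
y(I, E) = I*E²
n = 79 (n = -127 + 206 = 79)
V(A, d) = 79 + 529*d (V(A, d) = d*23² + 79 = d*529 + 79 = 529*d + 79 = 79 + 529*d)
F = -452961 (F = -305 - 452656 = -452961)
V(q, 707)/F = (79 + 529*707)/(-452961) = (79 + 374003)*(-1/452961) = 374082*(-1/452961) = -124694/150987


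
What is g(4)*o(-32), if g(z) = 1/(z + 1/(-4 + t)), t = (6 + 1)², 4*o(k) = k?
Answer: -360/181 ≈ -1.9890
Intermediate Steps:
o(k) = k/4
t = 49 (t = 7² = 49)
g(z) = 1/(1/45 + z) (g(z) = 1/(z + 1/(-4 + 49)) = 1/(z + 1/45) = 1/(1/45 + z))
g(4)*o(-32) = (45/(1 + 45*4))*((¼)*(-32)) = (45/(1 + 180))*(-8) = (45/181)*(-8) = -360/181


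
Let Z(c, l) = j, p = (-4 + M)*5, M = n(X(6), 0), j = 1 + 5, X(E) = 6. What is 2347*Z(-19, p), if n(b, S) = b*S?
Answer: 14082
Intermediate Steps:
n(b, S) = S*b
j = 6
M = 0 (M = 0*6 = 0)
p = -20 (p = (-4 + 0)*5 = -4*5 = -20)
Z(c, l) = 6
2347*Z(-19, p) = 2347*6 = 14082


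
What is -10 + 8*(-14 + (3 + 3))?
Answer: -74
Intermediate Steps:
-10 + 8*(-14 + (3 + 3)) = -10 + 8*(-14 + 6) = -10 + 8*(-8) = -10 - 64 = -74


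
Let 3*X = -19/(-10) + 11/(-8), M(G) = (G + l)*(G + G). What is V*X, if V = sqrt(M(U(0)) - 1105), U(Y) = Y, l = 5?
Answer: 7*I*sqrt(1105)/40 ≈ 5.8173*I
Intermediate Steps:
M(G) = 2*G*(5 + G) (M(G) = (G + 5)*(G + G) = (5 + G)*(2*G) = 2*G*(5 + G))
V = I*sqrt(1105) (V = sqrt(2*0*(5 + 0) - 1105) = sqrt(2*0*5 - 1105) = sqrt(0 - 1105) = sqrt(-1105) = I*sqrt(1105) ≈ 33.242*I)
X = 7/40 (X = (-19/(-10) + 11/(-8))/3 = (-19*(-1/10) + 11*(-1/8))/3 = (19/10 - 11/8)/3 = (1/3)*(21/40) = 7/40 ≈ 0.17500)
V*X = (I*sqrt(1105))*(7/40) = 7*I*sqrt(1105)/40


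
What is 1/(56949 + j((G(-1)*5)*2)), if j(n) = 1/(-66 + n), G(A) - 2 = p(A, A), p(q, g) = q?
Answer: 56/3189143 ≈ 1.7560e-5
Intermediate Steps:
G(A) = 2 + A
1/(56949 + j((G(-1)*5)*2)) = 1/(56949 + 1/(-66 + ((2 - 1)*5)*2)) = 1/(56949 + 1/(-66 + (1*5)*2)) = 1/(56949 + 1/(-66 + 5*2)) = 1/(56949 + 1/(-66 + 10)) = 1/(56949 + 1/(-56)) = 1/(56949 - 1/56) = 1/(3189143/56) = 56/3189143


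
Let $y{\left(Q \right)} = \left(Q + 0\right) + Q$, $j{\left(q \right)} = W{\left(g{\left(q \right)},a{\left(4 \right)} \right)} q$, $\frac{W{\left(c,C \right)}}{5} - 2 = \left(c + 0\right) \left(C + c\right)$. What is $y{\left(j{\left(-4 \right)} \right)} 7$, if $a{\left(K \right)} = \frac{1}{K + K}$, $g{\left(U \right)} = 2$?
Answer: $-1750$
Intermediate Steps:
$a{\left(K \right)} = \frac{1}{2 K}$
$W{\left(c,C \right)} = 10 + 5 c \left(C + c\right)$ ($W{\left(c,C \right)} = 10 + 5 \left(c + 0\right) \left(C + c\right) = 10 + 5 c \left(C + c\right)$)
$j{\left(q \right)} = \frac{125 q}{4}$ ($j{\left(q \right)} = \left(10 + 5 \cdot 2^{2} + 5 \frac{1}{2 \cdot 4} \cdot 2\right) q = \left(10 + 5 \cdot 4 + 5 \cdot \frac{1}{2} \cdot \frac{1}{4} \cdot 2\right) q = \left(10 + 20 + 5 \cdot \frac{1}{8} \cdot 2\right) q = \left(10 + 20 + \frac{5}{4}\right) q = \frac{125 q}{4}$)
$y{\left(Q \right)} = 2 Q$ ($y{\left(Q \right)} = Q + Q = 2 Q$)
$y{\left(j{\left(-4 \right)} \right)} 7 = 2 \cdot \frac{125}{4} \left(-4\right) 7 = 2 \left(-125\right) 7 = \left(-250\right) 7 = -1750$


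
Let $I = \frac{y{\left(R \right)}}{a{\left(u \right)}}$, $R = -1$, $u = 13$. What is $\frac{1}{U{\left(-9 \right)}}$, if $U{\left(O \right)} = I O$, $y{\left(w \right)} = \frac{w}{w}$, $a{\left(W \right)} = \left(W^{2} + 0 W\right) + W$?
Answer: $- \frac{182}{9} \approx -20.222$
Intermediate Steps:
$a{\left(W \right)} = W + W^{2}$ ($a{\left(W \right)} = \left(W^{2} + 0\right) + W = W^{2} + W = W + W^{2}$)
$y{\left(w \right)} = 1$
$I = \frac{1}{182}$ ($I = 1 \frac{1}{13 \left(1 + 13\right)} = 1 \frac{1}{13 \cdot 14} = 1 \cdot \frac{1}{182} = \frac{1}{182} \approx 0.0054945$)
$U{\left(O \right)} = \frac{O}{182}$
$\frac{1}{U{\left(-9 \right)}} = \frac{1}{\frac{1}{182} \left(-9\right)} = \frac{1}{- \frac{9}{182}} = - \frac{182}{9}$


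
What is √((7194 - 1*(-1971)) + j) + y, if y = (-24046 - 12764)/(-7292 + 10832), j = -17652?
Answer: -1227/118 + 3*I*√943 ≈ -10.398 + 92.125*I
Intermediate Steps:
y = -1227/118 (y = -36810/3540 = -36810*1/3540 = -1227/118 ≈ -10.398)
√((7194 - 1*(-1971)) + j) + y = √((7194 - 1*(-1971)) - 17652) - 1227/118 = √((7194 + 1971) - 17652) - 1227/118 = √(9165 - 17652) - 1227/118 = √(-8487) - 1227/118 = 3*I*√943 - 1227/118 = -1227/118 + 3*I*√943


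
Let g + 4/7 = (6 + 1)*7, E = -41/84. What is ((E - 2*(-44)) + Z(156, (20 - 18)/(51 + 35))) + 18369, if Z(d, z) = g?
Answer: 1554415/84 ≈ 18505.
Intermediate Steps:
E = -41/84 (E = -41*1/84 = -41/84 ≈ -0.48810)
g = 339/7 (g = -4/7 + (6 + 1)*7 = -4/7 + 7*7 = -4/7 + 49 = 339/7 ≈ 48.429)
Z(d, z) = 339/7
((E - 2*(-44)) + Z(156, (20 - 18)/(51 + 35))) + 18369 = ((-41/84 - 2*(-44)) + 339/7) + 18369 = ((-41/84 + 88) + 339/7) + 18369 = (7351/84 + 339/7) + 18369 = 11419/84 + 18369 = 1554415/84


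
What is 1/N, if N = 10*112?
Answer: 1/1120 ≈ 0.00089286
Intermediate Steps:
N = 1120
1/N = 1/1120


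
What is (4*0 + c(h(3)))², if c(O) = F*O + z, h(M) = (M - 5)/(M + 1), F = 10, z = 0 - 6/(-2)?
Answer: 4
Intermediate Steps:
z = 3 (z = 0 - 6*(-1)/2 = 0 - 1*(-3) = 0 + 3 = 3)
h(M) = (-5 + M)/(1 + M)
c(O) = 3 + 10*O (c(O) = 10*O + 3 = 3 + 10*O)
(4*0 + c(h(3)))² = (4*0 + (3 + 10*((-5 + 3)/(1 + 3))))² = (0 + (3 + 10*(-2/4)))² = (0 + (3 + 10*((¼)*(-2))))² = (0 + (3 + 10*(-½)))² = (0 + (3 - 5))² = (0 - 2)² = (-2)² = 4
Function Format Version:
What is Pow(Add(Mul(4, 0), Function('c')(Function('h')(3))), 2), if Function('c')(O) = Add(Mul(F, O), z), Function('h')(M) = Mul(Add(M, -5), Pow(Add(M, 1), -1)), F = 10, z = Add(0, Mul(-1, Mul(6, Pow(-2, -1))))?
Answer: 4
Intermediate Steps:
z = 3 (z = Add(0, Mul(-1, Mul(6, Rational(-1, 2)))) = Add(0, Mul(-1, -3)) = Add(0, 3) = 3)
Function('h')(M) = Mul(Pow(Add(1, M), -1), Add(-5, M)) (Function('h')(M) = Mul(Add(-5, M), Pow(Add(1, M), -1)) = Mul(Pow(Add(1, M), -1), Add(-5, M)))
Function('c')(O) = Add(3, Mul(10, O)) (Function('c')(O) = Add(Mul(10, O), 3) = Add(3, Mul(10, O)))
Pow(Add(Mul(4, 0), Function('c')(Function('h')(3))), 2) = Pow(Add(Mul(4, 0), Add(3, Mul(10, Mul(Pow(Add(1, 3), -1), Add(-5, 3))))), 2) = Pow(Add(0, Add(3, Mul(10, Mul(Pow(4, -1), -2)))), 2) = Pow(Add(0, Add(3, Mul(10, Mul(Rational(1, 4), -2)))), 2) = Pow(Add(0, Add(3, Mul(10, Rational(-1, 2)))), 2) = Pow(Add(0, Add(3, -5)), 2) = Pow(Add(0, -2), 2) = Pow(-2, 2) = 4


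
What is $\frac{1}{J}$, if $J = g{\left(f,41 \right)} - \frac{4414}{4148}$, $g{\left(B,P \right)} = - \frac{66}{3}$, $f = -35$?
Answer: $- \frac{2074}{47835} \approx -0.043357$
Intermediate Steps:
$g{\left(B,P \right)} = -22$ ($g{\left(B,P \right)} = \left(-66\right) \frac{1}{3} = -22$)
$J = - \frac{47835}{2074}$ ($J = -22 - \frac{4414}{4148} = -22 - 4414 \cdot \frac{1}{4148} = -22 - \frac{2207}{2074} = - \frac{47835}{2074} \approx -23.064$)
$\frac{1}{J} = \frac{1}{- \frac{47835}{2074}} = - \frac{2074}{47835}$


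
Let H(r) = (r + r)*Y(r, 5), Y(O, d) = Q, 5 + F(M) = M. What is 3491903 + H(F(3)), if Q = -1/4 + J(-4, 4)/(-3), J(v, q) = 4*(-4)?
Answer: 10475648/3 ≈ 3.4919e+6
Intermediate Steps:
F(M) = -5 + M
J(v, q) = -16
Q = 61/12 (Q = -1/4 - 16/(-3) = -1*¼ - 16*(-⅓) = -¼ + 16/3 = 61/12 ≈ 5.0833)
Y(O, d) = 61/12
H(r) = 61*r/6 (H(r) = (r + r)*(61/12) = (2*r)*(61/12) = 61*r/6)
3491903 + H(F(3)) = 3491903 + 61*(-5 + 3)/6 = 3491903 + (61/6)*(-2) = 3491903 - 61/3 = 10475648/3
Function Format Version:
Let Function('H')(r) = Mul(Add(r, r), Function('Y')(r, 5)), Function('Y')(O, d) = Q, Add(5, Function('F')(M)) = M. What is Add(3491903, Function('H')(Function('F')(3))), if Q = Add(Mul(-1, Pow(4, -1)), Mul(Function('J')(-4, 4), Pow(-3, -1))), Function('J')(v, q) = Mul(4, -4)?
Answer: Rational(10475648, 3) ≈ 3.4919e+6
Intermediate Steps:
Function('F')(M) = Add(-5, M)
Function('J')(v, q) = -16
Q = Rational(61, 12) (Q = Add(Mul(-1, Pow(4, -1)), Mul(-16, Pow(-3, -1))) = Add(Mul(-1, Rational(1, 4)), Mul(-16, Rational(-1, 3))) = Add(Rational(-1, 4), Rational(16, 3)) = Rational(61, 12) ≈ 5.0833)
Function('Y')(O, d) = Rational(61, 12)
Function('H')(r) = Mul(Rational(61, 6), r) (Function('H')(r) = Mul(Add(r, r), Rational(61, 12)) = Mul(Mul(2, r), Rational(61, 12)) = Mul(Rational(61, 6), r))
Add(3491903, Function('H')(Function('F')(3))) = Add(3491903, Mul(Rational(61, 6), Add(-5, 3))) = Add(3491903, Mul(Rational(61, 6), -2)) = Add(3491903, Rational(-61, 3)) = Rational(10475648, 3)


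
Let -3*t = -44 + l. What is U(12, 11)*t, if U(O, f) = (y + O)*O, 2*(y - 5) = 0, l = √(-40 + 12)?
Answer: 2992 - 136*I*√7 ≈ 2992.0 - 359.82*I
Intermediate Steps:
l = 2*I*√7 (l = √(-28) = 2*I*√7 ≈ 5.2915*I)
y = 5 (y = 5 + (½)*0 = 5 + 0 = 5)
U(O, f) = O*(5 + O) (U(O, f) = (5 + O)*O = O*(5 + O))
t = 44/3 - 2*I*√7/3 (t = -(-44 + 2*I*√7)/3 = 44/3 - 2*I*√7/3 ≈ 14.667 - 1.7638*I)
U(12, 11)*t = (12*(5 + 12))*(44/3 - 2*I*√7/3) = (12*17)*(44/3 - 2*I*√7/3) = 204*(44/3 - 2*I*√7/3) = 2992 - 136*I*√7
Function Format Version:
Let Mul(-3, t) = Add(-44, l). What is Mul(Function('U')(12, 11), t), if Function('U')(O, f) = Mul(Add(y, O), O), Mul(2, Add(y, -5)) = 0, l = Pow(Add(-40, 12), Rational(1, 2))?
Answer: Add(2992, Mul(-136, I, Pow(7, Rational(1, 2)))) ≈ Add(2992.0, Mul(-359.82, I))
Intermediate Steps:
l = Mul(2, I, Pow(7, Rational(1, 2))) (l = Pow(-28, Rational(1, 2)) = Mul(2, I, Pow(7, Rational(1, 2))) ≈ Mul(5.2915, I))
y = 5 (y = Add(5, Mul(Rational(1, 2), 0)) = Add(5, 0) = 5)
Function('U')(O, f) = Mul(O, Add(5, O)) (Function('U')(O, f) = Mul(Add(5, O), O) = Mul(O, Add(5, O)))
t = Add(Rational(44, 3), Mul(Rational(-2, 3), I, Pow(7, Rational(1, 2)))) (t = Mul(Rational(-1, 3), Add(-44, Mul(2, I, Pow(7, Rational(1, 2))))) = Add(Rational(44, 3), Mul(Rational(-2, 3), I, Pow(7, Rational(1, 2)))) ≈ Add(14.667, Mul(-1.7638, I)))
Mul(Function('U')(12, 11), t) = Mul(Mul(12, Add(5, 12)), Add(Rational(44, 3), Mul(Rational(-2, 3), I, Pow(7, Rational(1, 2))))) = Mul(Mul(12, 17), Add(Rational(44, 3), Mul(Rational(-2, 3), I, Pow(7, Rational(1, 2))))) = Mul(204, Add(Rational(44, 3), Mul(Rational(-2, 3), I, Pow(7, Rational(1, 2))))) = Add(2992, Mul(-136, I, Pow(7, Rational(1, 2))))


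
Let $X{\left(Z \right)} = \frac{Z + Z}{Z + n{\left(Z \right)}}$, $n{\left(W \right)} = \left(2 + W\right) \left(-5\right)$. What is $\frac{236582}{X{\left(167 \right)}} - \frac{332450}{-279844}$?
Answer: $- \frac{11221898259181}{23366974} \approx -4.8025 \cdot 10^{5}$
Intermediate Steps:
$n{\left(W \right)} = -10 - 5 W$
$X{\left(Z \right)} = \frac{2 Z}{-10 - 4 Z}$ ($X{\left(Z \right)} = \frac{Z + Z}{Z - \left(10 + 5 Z\right)} = \frac{2 Z}{-10 - 4 Z}$)
$\frac{236582}{X{\left(167 \right)}} - \frac{332450}{-279844} = \frac{236582}{\left(-1\right) 167 \frac{1}{5 + 2 \cdot 167}} - \frac{332450}{-279844} = \frac{236582}{\left(-1\right) 167 \frac{1}{5 + 334}} - - \frac{166225}{139922} = \frac{236582}{\left(-1\right) 167 \cdot \frac{1}{339}} + \frac{166225}{139922} = \frac{236582}{- \frac{167}{339}} + \frac{166225}{139922} = 236582 \left(- \frac{339}{167}\right) + \frac{166225}{139922} = - \frac{80201298}{167} + \frac{166225}{139922} = - \frac{11221898259181}{23366974}$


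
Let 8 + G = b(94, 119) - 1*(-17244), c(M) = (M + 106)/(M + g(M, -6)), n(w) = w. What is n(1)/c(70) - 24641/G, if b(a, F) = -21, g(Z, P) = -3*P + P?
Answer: -132963/137720 ≈ -0.96546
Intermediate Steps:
g(Z, P) = -2*P
c(M) = (106 + M)/(12 + M) (c(M) = (M + 106)/(M - 2*(-6)) = (106 + M)/(M + 12) = (106 + M)/(12 + M))
G = 17215 (G = -8 + (-21 - 1*(-17244)) = -8 + (-21 + 17244) = -8 + 17223 = 17215)
n(1)/c(70) - 24641/G = 1/((106 + 70)/(12 + 70)) - 24641/17215 = 1/(176/82) - 24641*1/17215 = 1/((1/82)*176) - 24641/17215 = 1/(88/41) - 24641/17215 = 1*(41/88) - 24641/17215 = 41/88 - 24641/17215 = -132963/137720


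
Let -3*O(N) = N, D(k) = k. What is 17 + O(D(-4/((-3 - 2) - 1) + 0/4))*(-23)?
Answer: 199/9 ≈ 22.111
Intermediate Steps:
O(N) = -N/3
17 + O(D(-4/((-3 - 2) - 1) + 0/4))*(-23) = 17 - (-4/((-3 - 2) - 1) + 0/4)/3*(-23) = 17 - (-4/(-5 - 1) + 0*(¼))/3*(-23) = 17 - (-4/(-6) + 0)/3*(-23) = 17 - (-4*(-⅙) + 0)/3*(-23) = 17 - (⅔ + 0)/3*(-23) = 17 - ⅓*⅔*(-23) = 17 - 2/9*(-23) = 17 + 46/9 = 199/9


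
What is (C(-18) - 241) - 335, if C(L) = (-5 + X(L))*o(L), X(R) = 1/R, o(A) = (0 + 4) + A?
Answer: -4547/9 ≈ -505.22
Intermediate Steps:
o(A) = 4 + A
X(R) = 1/R
C(L) = (-5 + 1/L)*(4 + L)
(C(-18) - 241) - 335 = ((-19 - 5*(-18) + 4/(-18)) - 241) - 335 = ((-19 + 90 + 4*(-1/18)) - 241) - 335 = ((-19 + 90 - 2/9) - 241) - 335 = (637/9 - 241) - 335 = -1532/9 - 335 = -4547/9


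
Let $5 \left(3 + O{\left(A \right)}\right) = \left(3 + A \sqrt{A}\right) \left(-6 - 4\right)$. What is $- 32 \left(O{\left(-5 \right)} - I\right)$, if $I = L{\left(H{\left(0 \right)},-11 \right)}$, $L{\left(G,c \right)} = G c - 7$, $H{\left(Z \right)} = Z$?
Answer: $64 - 320 i \sqrt{5} \approx 64.0 - 715.54 i$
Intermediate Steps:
$L{\left(G,c \right)} = -7 + G c$
$I = -7$ ($I = -7 + 0 \left(-11\right) = -7 + 0 = -7$)
$O{\left(A \right)} = -9 - 2 A^{\frac{3}{2}}$ ($O{\left(A \right)} = -3 + \frac{\left(3 + A \sqrt{A}\right) \left(-6 - 4\right)}{5} = -3 + \frac{\left(3 + A^{\frac{3}{2}}\right) \left(-10\right)}{5} = -3 + \frac{-30 - 10 A^{\frac{3}{2}}}{5} = -3 - \left(6 + 2 A^{\frac{3}{2}}\right) = -9 - 2 A^{\frac{3}{2}}$)
$- 32 \left(O{\left(-5 \right)} - I\right) = - 32 \left(\left(-9 - 2 \left(-5\right)^{\frac{3}{2}}\right) - -7\right) = - 32 \left(\left(-9 - 2 \left(- 5 i \sqrt{5}\right)\right) + 7\right) = - 32 \left(\left(-9 + 10 i \sqrt{5}\right) + 7\right) = - 32 \left(-2 + 10 i \sqrt{5}\right) = 64 - 320 i \sqrt{5}$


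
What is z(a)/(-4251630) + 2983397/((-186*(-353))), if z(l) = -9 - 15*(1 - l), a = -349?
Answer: 1057053790211/23262793545 ≈ 45.440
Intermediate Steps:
z(l) = -24 + 15*l (z(l) = -9 + (-15 + 15*l) = -24 + 15*l)
z(a)/(-4251630) + 2983397/((-186*(-353))) = (-24 + 15*(-349))/(-4251630) + 2983397/((-186*(-353))) = (-24 - 5235)*(-1/4251630) + 2983397/65658 = -5259*(-1/4251630) + 2983397*(1/65658) = 1753/1417210 + 2983397/65658 = 1057053790211/23262793545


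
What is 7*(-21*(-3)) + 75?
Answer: 516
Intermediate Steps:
7*(-21*(-3)) + 75 = 7*63 + 75 = 441 + 75 = 516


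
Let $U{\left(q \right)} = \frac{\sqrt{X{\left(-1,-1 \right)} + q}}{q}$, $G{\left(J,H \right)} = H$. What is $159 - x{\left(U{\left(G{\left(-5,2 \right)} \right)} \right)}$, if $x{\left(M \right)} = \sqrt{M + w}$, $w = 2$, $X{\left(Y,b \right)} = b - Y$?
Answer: $159 - \frac{\sqrt{8 + 2 \sqrt{2}}}{2} \approx 157.35$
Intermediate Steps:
$U{\left(q \right)} = \frac{1}{\sqrt{q}}$ ($U{\left(q \right)} = \frac{\sqrt{\left(-1 - -1\right) + q}}{q} = \frac{\sqrt{\left(-1 + 1\right) + q}}{q} = \frac{\sqrt{0 + q}}{q} = \frac{\sqrt{q}}{q} = \frac{1}{\sqrt{q}}$)
$x{\left(M \right)} = \sqrt{2 + M}$ ($x{\left(M \right)} = \sqrt{M + 2} = \sqrt{2 + M}$)
$159 - x{\left(U{\left(G{\left(-5,2 \right)} \right)} \right)} = 159 - \sqrt{2 + \frac{1}{\sqrt{2}}} = 159 - \sqrt{2 + \frac{\sqrt{2}}{2}}$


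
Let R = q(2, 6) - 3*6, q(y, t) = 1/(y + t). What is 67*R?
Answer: -9581/8 ≈ -1197.6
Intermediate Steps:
q(y, t) = 1/(t + y)
R = -143/8 (R = 1/(6 + 2) - 3*6 = 1/8 - 18 = -143/8 ≈ -17.875)
67*R = 67*(-143/8) = -9581/8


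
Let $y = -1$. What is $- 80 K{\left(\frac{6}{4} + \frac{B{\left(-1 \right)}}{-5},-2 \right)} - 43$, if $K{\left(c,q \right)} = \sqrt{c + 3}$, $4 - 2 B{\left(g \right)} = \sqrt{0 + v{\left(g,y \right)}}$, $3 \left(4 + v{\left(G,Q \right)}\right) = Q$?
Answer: $-43 - \frac{8 \sqrt{3690 + 30 i \sqrt{39}}}{3} \approx -205.04 - 4.1109 i$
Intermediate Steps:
$v{\left(G,Q \right)} = -4 + \frac{Q}{3}$
$B{\left(g \right)} = 2 - \frac{i \sqrt{39}}{6}$ ($B{\left(g \right)} = 2 - \frac{\sqrt{0 + \left(-4 + \frac{1}{3} \left(-1\right)\right)}}{2} = 2 - \frac{\sqrt{0 - \frac{13}{3}}}{2} = 2 - \frac{\sqrt{- \frac{13}{3}}}{2} = 2 - \frac{\frac{1}{3} i \sqrt{39}}{2} = 2 - \frac{i \sqrt{39}}{6}$)
$K{\left(c,q \right)} = \sqrt{3 + c}$
$- 80 K{\left(\frac{6}{4} + \frac{B{\left(-1 \right)}}{-5},-2 \right)} - 43 = - 80 \sqrt{3 + \left(\frac{6}{4} + \frac{2 - \frac{i \sqrt{39}}{6}}{-5}\right)} - 43 = - 80 \sqrt{3 + \left(6 \cdot \frac{1}{4} + \left(2 - \frac{i \sqrt{39}}{6}\right) \left(- \frac{1}{5}\right)\right)} - 43 = - 80 \sqrt{3 + \left(\frac{3}{2} - \left(\frac{2}{5} - \frac{i \sqrt{39}}{30}\right)\right)} - 43 = - 80 \sqrt{3 + \left(\frac{11}{10} + \frac{i \sqrt{39}}{30}\right)} - 43 = - 80 \sqrt{\frac{41}{10} + \frac{i \sqrt{39}}{30}} - 43 = -43 - 80 \sqrt{\frac{41}{10} + \frac{i \sqrt{39}}{30}}$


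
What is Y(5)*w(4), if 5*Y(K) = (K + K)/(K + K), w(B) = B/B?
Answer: 1/5 ≈ 0.20000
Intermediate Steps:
w(B) = 1
Y(K) = 1/5 (Y(K) = ((K + K)/(K + K))/5 = ((2*K)/((2*K)))/5 = ((2*K)*(1/(2*K)))/5 = (1/5)*1 = 1/5)
Y(5)*w(4) = (1/5)*1 = 1/5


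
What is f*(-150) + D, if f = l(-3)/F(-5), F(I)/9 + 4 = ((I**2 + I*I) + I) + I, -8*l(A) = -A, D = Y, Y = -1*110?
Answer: -15815/144 ≈ -109.83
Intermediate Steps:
Y = -110
D = -110
l(A) = A/8 (l(A) = -(-1)*A/8 = A/8)
F(I) = -36 + 18*I + 18*I**2 (F(I) = -36 + 9*(((I**2 + I*I) + I) + I) = -36 + 9*(((I**2 + I**2) + I) + I) = -36 + 9*((2*I**2 + I) + I) = -36 + 9*((I + 2*I**2) + I) = -36 + 9*(2*I + 2*I**2) = -36 + (18*I + 18*I**2) = -36 + 18*I + 18*I**2)
f = -1/864 (f = ((1/8)*(-3))/(-36 + 18*(-5) + 18*(-5)**2) = -3/(8*(-36 - 90 + 18*25)) = -3/(8*(-36 - 90 + 450)) = -3/8/324 = -3/8*1/324 = -1/864 ≈ -0.0011574)
f*(-150) + D = -1/864*(-150) - 110 = 25/144 - 110 = -15815/144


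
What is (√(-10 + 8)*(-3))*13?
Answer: -39*I*√2 ≈ -55.154*I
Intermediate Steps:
(√(-10 + 8)*(-3))*13 = (√(-2)*(-3))*13 = ((I*√2)*(-3))*13 = -3*I*√2*13 = -39*I*√2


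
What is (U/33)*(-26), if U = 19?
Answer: -494/33 ≈ -14.970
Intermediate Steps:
(U/33)*(-26) = (19/33)*(-26) = -494/33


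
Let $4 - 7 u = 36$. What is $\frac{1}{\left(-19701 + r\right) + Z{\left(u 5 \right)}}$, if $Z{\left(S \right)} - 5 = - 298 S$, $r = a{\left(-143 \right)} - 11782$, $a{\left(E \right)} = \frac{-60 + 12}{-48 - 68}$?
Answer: $- \frac{203}{5007230} \approx -4.0541 \cdot 10^{-5}$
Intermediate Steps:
$u = - \frac{32}{7}$ ($u = \frac{4}{7} - \frac{36}{7} = - \frac{32}{7} \approx -4.5714$)
$a{\left(E \right)} = \frac{12}{29}$ ($a{\left(E \right)} = - \frac{48}{-116} = \left(-48\right) \left(- \frac{1}{116}\right) = \frac{12}{29}$)
$r = - \frac{341666}{29}$ ($r = \frac{12}{29} - 11782 = - \frac{341666}{29} \approx -11782.0$)
$Z{\left(S \right)} = 5 - 298 S$
$\frac{1}{\left(-19701 + r\right) + Z{\left(u 5 \right)}} = \frac{1}{\left(-19701 - \frac{341666}{29}\right) - \left(-5 + 298 \left(\left(- \frac{32}{7}\right) 5\right)\right)} = \frac{1}{- \frac{912995}{29} + \left(5 - - \frac{47680}{7}\right)} = \frac{1}{- \frac{912995}{29} + \left(5 + \frac{47680}{7}\right)} = \frac{1}{- \frac{912995}{29} + \frac{47715}{7}} = \frac{1}{- \frac{5007230}{203}} = - \frac{203}{5007230}$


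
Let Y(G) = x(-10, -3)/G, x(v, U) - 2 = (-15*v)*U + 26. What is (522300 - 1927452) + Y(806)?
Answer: -566276467/403 ≈ -1.4052e+6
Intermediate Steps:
x(v, U) = 28 - 15*U*v (x(v, U) = 2 + ((-15*v)*U + 26) = 2 + (-15*U*v + 26) = 2 + (26 - 15*U*v) = 28 - 15*U*v)
Y(G) = -422/G (Y(G) = (28 - 15*(-3)*(-10))/G = (28 - 450)/G = -422/G)
(522300 - 1927452) + Y(806) = (522300 - 1927452) - 422/806 = -1405152 - 422*1/806 = -1405152 - 211/403 = -566276467/403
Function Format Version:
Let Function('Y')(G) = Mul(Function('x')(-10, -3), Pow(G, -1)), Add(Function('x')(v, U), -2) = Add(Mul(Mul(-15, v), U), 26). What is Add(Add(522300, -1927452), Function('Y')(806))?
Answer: Rational(-566276467, 403) ≈ -1.4052e+6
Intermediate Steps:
Function('x')(v, U) = Add(28, Mul(-15, U, v)) (Function('x')(v, U) = Add(2, Add(Mul(Mul(-15, v), U), 26)) = Add(2, Add(Mul(-15, U, v), 26)) = Add(2, Add(26, Mul(-15, U, v))) = Add(28, Mul(-15, U, v)))
Function('Y')(G) = Mul(-422, Pow(G, -1)) (Function('Y')(G) = Mul(Add(28, Mul(-15, -3, -10)), Pow(G, -1)) = Mul(Add(28, -450), Pow(G, -1)) = Mul(-422, Pow(G, -1)))
Add(Add(522300, -1927452), Function('Y')(806)) = Add(Add(522300, -1927452), Mul(-422, Pow(806, -1))) = Add(-1405152, Mul(-422, Rational(1, 806))) = Add(-1405152, Rational(-211, 403)) = Rational(-566276467, 403)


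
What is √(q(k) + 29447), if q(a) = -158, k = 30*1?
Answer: √29289 ≈ 171.14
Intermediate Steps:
k = 30
√(q(k) + 29447) = √(-158 + 29447) = √29289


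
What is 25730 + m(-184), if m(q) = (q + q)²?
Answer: 161154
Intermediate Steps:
m(q) = 4*q² (m(q) = (2*q)² = 4*q²)
25730 + m(-184) = 25730 + 4*(-184)² = 25730 + 4*33856 = 25730 + 135424 = 161154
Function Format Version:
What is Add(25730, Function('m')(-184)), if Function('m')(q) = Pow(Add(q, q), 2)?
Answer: 161154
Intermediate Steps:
Function('m')(q) = Mul(4, Pow(q, 2)) (Function('m')(q) = Pow(Mul(2, q), 2) = Mul(4, Pow(q, 2)))
Add(25730, Function('m')(-184)) = Add(25730, Mul(4, Pow(-184, 2))) = Add(25730, Mul(4, 33856)) = Add(25730, 135424) = 161154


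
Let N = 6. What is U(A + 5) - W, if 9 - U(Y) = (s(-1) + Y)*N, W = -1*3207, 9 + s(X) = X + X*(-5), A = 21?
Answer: 3090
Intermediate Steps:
s(X) = -9 - 4*X (s(X) = -9 + (X + X*(-5)) = -9 + (X - 5*X) = -9 - 4*X)
W = -3207
U(Y) = 39 - 6*Y (U(Y) = 9 - ((-9 - 4*(-1)) + Y)*6 = 9 - ((-9 + 4) + Y)*6 = 9 - (-5 + Y)*6 = 9 - (-30 + 6*Y) = 9 + (30 - 6*Y) = 39 - 6*Y)
U(A + 5) - W = (39 - 6*(21 + 5)) - 1*(-3207) = (39 - 6*26) + 3207 = (39 - 156) + 3207 = -117 + 3207 = 3090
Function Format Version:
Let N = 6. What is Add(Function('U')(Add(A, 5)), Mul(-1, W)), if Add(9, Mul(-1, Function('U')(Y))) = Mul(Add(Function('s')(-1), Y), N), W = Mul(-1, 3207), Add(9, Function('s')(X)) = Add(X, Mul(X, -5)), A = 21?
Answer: 3090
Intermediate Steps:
Function('s')(X) = Add(-9, Mul(-4, X)) (Function('s')(X) = Add(-9, Add(X, Mul(X, -5))) = Add(-9, Add(X, Mul(-5, X))) = Add(-9, Mul(-4, X)))
W = -3207
Function('U')(Y) = Add(39, Mul(-6, Y)) (Function('U')(Y) = Add(9, Mul(-1, Mul(Add(Add(-9, Mul(-4, -1)), Y), 6))) = Add(9, Mul(-1, Mul(Add(Add(-9, 4), Y), 6))) = Add(9, Mul(-1, Mul(Add(-5, Y), 6))) = Add(9, Mul(-1, Add(-30, Mul(6, Y)))) = Add(9, Add(30, Mul(-6, Y))) = Add(39, Mul(-6, Y)))
Add(Function('U')(Add(A, 5)), Mul(-1, W)) = Add(Add(39, Mul(-6, Add(21, 5))), Mul(-1, -3207)) = Add(Add(39, Mul(-6, 26)), 3207) = Add(Add(39, -156), 3207) = Add(-117, 3207) = 3090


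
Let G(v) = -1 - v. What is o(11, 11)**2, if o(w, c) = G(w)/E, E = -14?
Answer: 36/49 ≈ 0.73469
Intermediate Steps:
o(w, c) = 1/14 + w/14 (o(w, c) = (-1 - w)/(-14) = (-1 - w)*(-1/14) = 1/14 + w/14)
o(11, 11)**2 = (1/14 + (1/14)*11)**2 = (1/14 + 11/14)**2 = (6/7)**2 = 36/49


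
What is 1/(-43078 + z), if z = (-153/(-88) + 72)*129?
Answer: -88/2953783 ≈ -2.9792e-5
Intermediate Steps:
z = 837081/88 (z = (-153*(-1/88) + 72)*129 = (153/88 + 72)*129 = (6489/88)*129 = 837081/88 ≈ 9512.3)
1/(-43078 + z) = 1/(-43078 + 837081/88) = 1/(-2953783/88) = -88/2953783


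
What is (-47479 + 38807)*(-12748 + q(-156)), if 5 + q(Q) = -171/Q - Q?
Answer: 1420011816/13 ≈ 1.0923e+8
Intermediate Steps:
q(Q) = -5 - Q - 171/Q (q(Q) = -5 + (-171/Q - Q) = -5 + (-Q - 171/Q) = -5 - Q - 171/Q)
(-47479 + 38807)*(-12748 + q(-156)) = (-47479 + 38807)*(-12748 + (-5 - 1*(-156) - 171/(-156))) = -8672*(-12748 + (-5 + 156 - 171*(-1/156))) = -8672*(-12748 + (-5 + 156 + 57/52)) = -8672*(-12748 + 7909/52) = -8672*(-654987/52) = 1420011816/13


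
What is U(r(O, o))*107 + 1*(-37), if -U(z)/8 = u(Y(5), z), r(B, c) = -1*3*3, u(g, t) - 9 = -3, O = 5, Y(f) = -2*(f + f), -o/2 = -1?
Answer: -5173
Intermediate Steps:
o = 2 (o = -2*(-1) = 2)
Y(f) = -4*f
u(g, t) = 6 (u(g, t) = 9 - 3 = 6)
r(B, c) = -9 (r(B, c) = -3*3 = -9)
U(z) = -48 (U(z) = -8*6 = -48)
U(r(O, o))*107 + 1*(-37) = -48*107 + 1*(-37) = -5136 - 37 = -5173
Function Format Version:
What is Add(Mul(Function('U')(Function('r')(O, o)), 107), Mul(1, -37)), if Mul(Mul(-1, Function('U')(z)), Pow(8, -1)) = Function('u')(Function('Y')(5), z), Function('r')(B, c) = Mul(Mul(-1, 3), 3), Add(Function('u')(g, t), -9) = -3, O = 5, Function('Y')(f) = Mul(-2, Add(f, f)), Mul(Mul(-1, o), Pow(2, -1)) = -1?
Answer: -5173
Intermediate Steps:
o = 2 (o = Mul(-2, -1) = 2)
Function('Y')(f) = Mul(-4, f) (Function('Y')(f) = Mul(-2, Mul(2, f)) = Mul(-4, f))
Function('u')(g, t) = 6 (Function('u')(g, t) = Add(9, -3) = 6)
Function('r')(B, c) = -9 (Function('r')(B, c) = Mul(-3, 3) = -9)
Function('U')(z) = -48 (Function('U')(z) = Mul(-8, 6) = -48)
Add(Mul(Function('U')(Function('r')(O, o)), 107), Mul(1, -37)) = Add(Mul(-48, 107), Mul(1, -37)) = Add(-5136, -37) = -5173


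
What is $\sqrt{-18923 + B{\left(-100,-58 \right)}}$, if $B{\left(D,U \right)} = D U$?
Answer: $i \sqrt{13123} \approx 114.56 i$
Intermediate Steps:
$\sqrt{-18923 + B{\left(-100,-58 \right)}} = \sqrt{-18923 - -5800} = \sqrt{-18923 + 5800} = \sqrt{-13123} = i \sqrt{13123}$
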